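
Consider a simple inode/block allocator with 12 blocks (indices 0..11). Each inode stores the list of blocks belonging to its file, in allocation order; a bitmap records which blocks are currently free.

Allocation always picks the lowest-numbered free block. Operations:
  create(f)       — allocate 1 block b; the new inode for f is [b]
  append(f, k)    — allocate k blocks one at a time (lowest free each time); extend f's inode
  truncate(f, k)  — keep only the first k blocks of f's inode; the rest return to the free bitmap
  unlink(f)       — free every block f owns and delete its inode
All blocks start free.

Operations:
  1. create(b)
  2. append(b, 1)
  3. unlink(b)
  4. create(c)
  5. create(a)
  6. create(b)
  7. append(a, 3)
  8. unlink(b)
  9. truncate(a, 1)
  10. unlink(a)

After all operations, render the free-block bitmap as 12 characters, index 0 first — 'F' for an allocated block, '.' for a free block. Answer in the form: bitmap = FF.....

bitmap = F...........

[1] create(b) — b=0 (map F...........)
[2] append(b, 1) — b=0,1 (map FF..........)
[3] unlink(b) —  (map ............)
[4] create(c) — c=0 (map F...........)
[5] create(a) — a=1 c=0 (map FF..........)
[6] create(b) — a=1 b=2 c=0 (map FFF.........)
[7] append(a, 3) — a=1,3,4,5 b=2 c=0 (map FFFFFF......)
[8] unlink(b) — a=1,3,4,5 c=0 (map FF.FFF......)
[9] truncate(a, 1) — a=1 c=0 (map FF..........)
[10] unlink(a) — c=0 (map F...........)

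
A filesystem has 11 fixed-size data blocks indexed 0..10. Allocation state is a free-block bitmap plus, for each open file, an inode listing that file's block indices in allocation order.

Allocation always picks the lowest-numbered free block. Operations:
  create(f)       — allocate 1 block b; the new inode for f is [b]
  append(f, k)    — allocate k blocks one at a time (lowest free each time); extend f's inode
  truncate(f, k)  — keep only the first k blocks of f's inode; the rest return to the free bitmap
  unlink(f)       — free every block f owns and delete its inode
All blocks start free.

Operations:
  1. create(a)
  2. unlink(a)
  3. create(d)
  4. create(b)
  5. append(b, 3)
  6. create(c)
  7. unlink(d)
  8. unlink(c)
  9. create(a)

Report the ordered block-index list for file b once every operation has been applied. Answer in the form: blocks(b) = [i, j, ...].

after create(a) → a:[0]  free=[F..........]
after unlink(a) →   free=[...........]
after create(d) → d:[0]  free=[F..........]
after create(b) → b:[1], d:[0]  free=[FF.........]
after append(b, 3) → b:[1, 2, 3, 4], d:[0]  free=[FFFFF......]
after create(c) → b:[1, 2, 3, 4], c:[5], d:[0]  free=[FFFFFF.....]
after unlink(d) → b:[1, 2, 3, 4], c:[5]  free=[.FFFFF.....]
after unlink(c) → b:[1, 2, 3, 4]  free=[.FFFF......]
after create(a) → a:[0], b:[1, 2, 3, 4]  free=[FFFFF......]

blocks(b) = [1, 2, 3, 4]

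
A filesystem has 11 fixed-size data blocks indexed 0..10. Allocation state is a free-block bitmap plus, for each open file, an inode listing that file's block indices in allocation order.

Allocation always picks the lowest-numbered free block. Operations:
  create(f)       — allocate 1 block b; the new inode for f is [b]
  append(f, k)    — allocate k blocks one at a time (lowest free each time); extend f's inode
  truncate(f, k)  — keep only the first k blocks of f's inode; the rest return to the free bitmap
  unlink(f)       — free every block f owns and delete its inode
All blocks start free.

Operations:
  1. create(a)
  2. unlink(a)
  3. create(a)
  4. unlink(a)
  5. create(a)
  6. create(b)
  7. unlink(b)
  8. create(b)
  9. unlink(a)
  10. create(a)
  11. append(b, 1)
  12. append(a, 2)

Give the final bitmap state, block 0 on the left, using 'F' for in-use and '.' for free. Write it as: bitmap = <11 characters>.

bitmap = FFFFF......

  1. create(a)  ⇒  F..........  {a→[0]}
  2. unlink(a)  ⇒  ...........  {}
  3. create(a)  ⇒  F..........  {a→[0]}
  4. unlink(a)  ⇒  ...........  {}
  5. create(a)  ⇒  F..........  {a→[0]}
  6. create(b)  ⇒  FF.........  {a→[0]; b→[1]}
  7. unlink(b)  ⇒  F..........  {a→[0]}
  8. create(b)  ⇒  FF.........  {a→[0]; b→[1]}
  9. unlink(a)  ⇒  .F.........  {b→[1]}
  10. create(a)  ⇒  FF.........  {a→[0]; b→[1]}
  11. append(b, 1)  ⇒  FFF........  {a→[0]; b→[1, 2]}
  12. append(a, 2)  ⇒  FFFFF......  {a→[0, 3, 4]; b→[1, 2]}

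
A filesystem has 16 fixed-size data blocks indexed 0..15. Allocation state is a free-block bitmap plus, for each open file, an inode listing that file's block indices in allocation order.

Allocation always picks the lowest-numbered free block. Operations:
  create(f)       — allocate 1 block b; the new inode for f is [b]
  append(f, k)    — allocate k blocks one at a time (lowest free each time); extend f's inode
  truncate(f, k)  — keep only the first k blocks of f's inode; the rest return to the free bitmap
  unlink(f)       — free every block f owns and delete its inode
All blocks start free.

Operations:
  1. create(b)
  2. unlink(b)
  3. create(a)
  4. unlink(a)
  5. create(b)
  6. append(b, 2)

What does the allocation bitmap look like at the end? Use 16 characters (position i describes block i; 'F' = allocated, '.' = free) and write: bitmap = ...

bitmap = FFF.............

create(b): bitmap=F............... | b=[0]
unlink(b): bitmap=................ | 
create(a): bitmap=F............... | a=[0]
unlink(a): bitmap=................ | 
create(b): bitmap=F............... | b=[0]
append(b, 2): bitmap=FFF............. | b=[0, 1, 2]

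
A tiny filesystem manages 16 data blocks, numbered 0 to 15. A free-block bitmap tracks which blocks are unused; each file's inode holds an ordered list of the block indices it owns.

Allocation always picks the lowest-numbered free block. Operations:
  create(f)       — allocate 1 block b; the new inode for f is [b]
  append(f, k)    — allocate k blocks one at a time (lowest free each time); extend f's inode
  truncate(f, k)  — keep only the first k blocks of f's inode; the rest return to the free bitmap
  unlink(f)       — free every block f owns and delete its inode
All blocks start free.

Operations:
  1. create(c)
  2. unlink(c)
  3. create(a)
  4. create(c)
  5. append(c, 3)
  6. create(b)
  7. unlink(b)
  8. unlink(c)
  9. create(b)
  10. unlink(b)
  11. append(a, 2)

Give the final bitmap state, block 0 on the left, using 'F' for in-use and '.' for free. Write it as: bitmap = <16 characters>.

create(c): bitmap=F............... | c=[0]
unlink(c): bitmap=................ | 
create(a): bitmap=F............... | a=[0]
create(c): bitmap=FF.............. | a=[0] c=[1]
append(c, 3): bitmap=FFFFF........... | a=[0] c=[1, 2, 3, 4]
create(b): bitmap=FFFFFF.......... | a=[0] b=[5] c=[1, 2, 3, 4]
unlink(b): bitmap=FFFFF........... | a=[0] c=[1, 2, 3, 4]
unlink(c): bitmap=F............... | a=[0]
create(b): bitmap=FF.............. | a=[0] b=[1]
unlink(b): bitmap=F............... | a=[0]
append(a, 2): bitmap=FFF............. | a=[0, 1, 2]

bitmap = FFF.............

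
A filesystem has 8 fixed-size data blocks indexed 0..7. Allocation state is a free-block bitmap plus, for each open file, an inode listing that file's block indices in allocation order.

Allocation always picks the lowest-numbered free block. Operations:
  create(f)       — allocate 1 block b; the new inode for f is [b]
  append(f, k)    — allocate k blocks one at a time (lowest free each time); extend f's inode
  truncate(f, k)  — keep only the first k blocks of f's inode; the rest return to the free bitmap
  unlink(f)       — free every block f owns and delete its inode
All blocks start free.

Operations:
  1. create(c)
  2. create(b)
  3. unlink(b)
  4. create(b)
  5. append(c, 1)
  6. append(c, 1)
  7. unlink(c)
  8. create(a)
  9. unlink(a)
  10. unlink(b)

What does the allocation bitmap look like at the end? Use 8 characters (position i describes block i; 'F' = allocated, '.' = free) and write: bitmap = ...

create(c): bitmap=F....... | c=[0]
create(b): bitmap=FF...... | b=[1] c=[0]
unlink(b): bitmap=F....... | c=[0]
create(b): bitmap=FF...... | b=[1] c=[0]
append(c, 1): bitmap=FFF..... | b=[1] c=[0, 2]
append(c, 1): bitmap=FFFF.... | b=[1] c=[0, 2, 3]
unlink(c): bitmap=.F...... | b=[1]
create(a): bitmap=FF...... | a=[0] b=[1]
unlink(a): bitmap=.F...... | b=[1]
unlink(b): bitmap=........ | 

bitmap = ........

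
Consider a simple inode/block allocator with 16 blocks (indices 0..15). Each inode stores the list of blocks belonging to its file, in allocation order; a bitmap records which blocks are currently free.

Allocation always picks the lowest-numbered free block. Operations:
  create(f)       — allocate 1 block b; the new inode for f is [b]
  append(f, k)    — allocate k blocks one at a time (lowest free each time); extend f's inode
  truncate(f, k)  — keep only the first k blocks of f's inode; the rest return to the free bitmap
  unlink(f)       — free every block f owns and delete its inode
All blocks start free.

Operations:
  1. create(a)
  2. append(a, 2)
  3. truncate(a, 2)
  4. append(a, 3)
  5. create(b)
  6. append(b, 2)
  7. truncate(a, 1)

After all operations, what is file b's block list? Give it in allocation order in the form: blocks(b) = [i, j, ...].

blocks(b) = [5, 6, 7]

after create(a) → a:[0]  free=[F...............]
after append(a, 2) → a:[0, 1, 2]  free=[FFF.............]
after truncate(a, 2) → a:[0, 1]  free=[FF..............]
after append(a, 3) → a:[0, 1, 2, 3, 4]  free=[FFFFF...........]
after create(b) → a:[0, 1, 2, 3, 4], b:[5]  free=[FFFFFF..........]
after append(b, 2) → a:[0, 1, 2, 3, 4], b:[5, 6, 7]  free=[FFFFFFFF........]
after truncate(a, 1) → a:[0], b:[5, 6, 7]  free=[F....FFF........]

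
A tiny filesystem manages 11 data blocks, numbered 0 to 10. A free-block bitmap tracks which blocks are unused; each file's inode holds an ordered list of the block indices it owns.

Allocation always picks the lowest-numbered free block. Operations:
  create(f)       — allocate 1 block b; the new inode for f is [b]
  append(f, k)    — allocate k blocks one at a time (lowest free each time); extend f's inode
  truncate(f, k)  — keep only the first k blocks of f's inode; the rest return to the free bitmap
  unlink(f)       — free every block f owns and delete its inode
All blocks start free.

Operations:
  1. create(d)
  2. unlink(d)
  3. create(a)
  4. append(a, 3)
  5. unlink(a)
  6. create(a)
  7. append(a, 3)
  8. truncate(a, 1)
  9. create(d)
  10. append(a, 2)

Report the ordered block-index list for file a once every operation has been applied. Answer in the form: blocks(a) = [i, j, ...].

blocks(a) = [0, 2, 3]

[1] create(d) — d=0 (map F..........)
[2] unlink(d) —  (map ...........)
[3] create(a) — a=0 (map F..........)
[4] append(a, 3) — a=0,1,2,3 (map FFFF.......)
[5] unlink(a) —  (map ...........)
[6] create(a) — a=0 (map F..........)
[7] append(a, 3) — a=0,1,2,3 (map FFFF.......)
[8] truncate(a, 1) — a=0 (map F..........)
[9] create(d) — a=0 d=1 (map FF.........)
[10] append(a, 2) — a=0,2,3 d=1 (map FFFF.......)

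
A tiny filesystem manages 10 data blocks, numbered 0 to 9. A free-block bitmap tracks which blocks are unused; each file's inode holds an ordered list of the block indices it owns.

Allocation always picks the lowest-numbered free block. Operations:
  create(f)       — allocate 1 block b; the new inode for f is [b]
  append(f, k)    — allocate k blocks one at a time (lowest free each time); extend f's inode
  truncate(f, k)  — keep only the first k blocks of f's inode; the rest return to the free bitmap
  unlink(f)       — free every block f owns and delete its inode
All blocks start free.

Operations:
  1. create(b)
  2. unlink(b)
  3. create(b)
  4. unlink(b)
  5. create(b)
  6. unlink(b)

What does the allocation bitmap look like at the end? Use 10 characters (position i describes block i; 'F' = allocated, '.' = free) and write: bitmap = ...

bitmap = ..........

after create(b) → b:[0]  free=[F.........]
after unlink(b) →   free=[..........]
after create(b) → b:[0]  free=[F.........]
after unlink(b) →   free=[..........]
after create(b) → b:[0]  free=[F.........]
after unlink(b) →   free=[..........]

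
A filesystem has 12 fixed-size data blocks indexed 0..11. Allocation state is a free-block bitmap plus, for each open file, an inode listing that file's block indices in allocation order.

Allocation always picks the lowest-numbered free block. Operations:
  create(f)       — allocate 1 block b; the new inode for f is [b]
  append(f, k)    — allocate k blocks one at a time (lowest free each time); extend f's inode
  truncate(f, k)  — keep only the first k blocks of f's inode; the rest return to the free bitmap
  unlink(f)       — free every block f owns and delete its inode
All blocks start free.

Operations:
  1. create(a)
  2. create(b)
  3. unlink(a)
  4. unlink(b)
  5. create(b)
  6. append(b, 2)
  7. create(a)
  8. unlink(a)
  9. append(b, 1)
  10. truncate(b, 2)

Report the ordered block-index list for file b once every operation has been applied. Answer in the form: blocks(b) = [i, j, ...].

[1] create(a) — a=0 (map F...........)
[2] create(b) — a=0 b=1 (map FF..........)
[3] unlink(a) — b=1 (map .F..........)
[4] unlink(b) —  (map ............)
[5] create(b) — b=0 (map F...........)
[6] append(b, 2) — b=0,1,2 (map FFF.........)
[7] create(a) — a=3 b=0,1,2 (map FFFF........)
[8] unlink(a) — b=0,1,2 (map FFF.........)
[9] append(b, 1) — b=0,1,2,3 (map FFFF........)
[10] truncate(b, 2) — b=0,1 (map FF..........)

blocks(b) = [0, 1]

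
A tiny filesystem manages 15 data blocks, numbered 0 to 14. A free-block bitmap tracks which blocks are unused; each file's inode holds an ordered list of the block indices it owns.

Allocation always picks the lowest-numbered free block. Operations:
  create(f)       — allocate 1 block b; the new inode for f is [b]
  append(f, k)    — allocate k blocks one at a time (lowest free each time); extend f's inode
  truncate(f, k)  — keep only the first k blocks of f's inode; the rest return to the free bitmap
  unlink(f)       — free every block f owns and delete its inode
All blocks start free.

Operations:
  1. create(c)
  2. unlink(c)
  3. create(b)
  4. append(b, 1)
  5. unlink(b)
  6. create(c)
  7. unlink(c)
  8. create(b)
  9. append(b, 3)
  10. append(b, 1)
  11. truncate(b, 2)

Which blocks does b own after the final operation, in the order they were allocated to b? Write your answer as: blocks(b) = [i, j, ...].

[1] create(c) — c=0 (map F..............)
[2] unlink(c) —  (map ...............)
[3] create(b) — b=0 (map F..............)
[4] append(b, 1) — b=0,1 (map FF.............)
[5] unlink(b) —  (map ...............)
[6] create(c) — c=0 (map F..............)
[7] unlink(c) —  (map ...............)
[8] create(b) — b=0 (map F..............)
[9] append(b, 3) — b=0,1,2,3 (map FFFF...........)
[10] append(b, 1) — b=0,1,2,3,4 (map FFFFF..........)
[11] truncate(b, 2) — b=0,1 (map FF.............)

blocks(b) = [0, 1]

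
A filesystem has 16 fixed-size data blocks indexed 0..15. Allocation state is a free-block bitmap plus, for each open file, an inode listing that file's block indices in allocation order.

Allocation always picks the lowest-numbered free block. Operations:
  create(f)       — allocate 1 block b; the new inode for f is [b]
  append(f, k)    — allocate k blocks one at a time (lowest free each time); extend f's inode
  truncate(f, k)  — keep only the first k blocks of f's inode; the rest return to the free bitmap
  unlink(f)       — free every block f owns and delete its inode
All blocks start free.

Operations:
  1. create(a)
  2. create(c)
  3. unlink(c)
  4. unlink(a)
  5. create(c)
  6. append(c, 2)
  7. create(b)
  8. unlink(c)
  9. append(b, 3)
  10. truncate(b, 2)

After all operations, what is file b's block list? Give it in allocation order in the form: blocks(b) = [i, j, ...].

blocks(b) = [3, 0]

create(a): bitmap=F............... | a=[0]
create(c): bitmap=FF.............. | a=[0] c=[1]
unlink(c): bitmap=F............... | a=[0]
unlink(a): bitmap=................ | 
create(c): bitmap=F............... | c=[0]
append(c, 2): bitmap=FFF............. | c=[0, 1, 2]
create(b): bitmap=FFFF............ | b=[3] c=[0, 1, 2]
unlink(c): bitmap=...F............ | b=[3]
append(b, 3): bitmap=FFFF............ | b=[3, 0, 1, 2]
truncate(b, 2): bitmap=F..F............ | b=[3, 0]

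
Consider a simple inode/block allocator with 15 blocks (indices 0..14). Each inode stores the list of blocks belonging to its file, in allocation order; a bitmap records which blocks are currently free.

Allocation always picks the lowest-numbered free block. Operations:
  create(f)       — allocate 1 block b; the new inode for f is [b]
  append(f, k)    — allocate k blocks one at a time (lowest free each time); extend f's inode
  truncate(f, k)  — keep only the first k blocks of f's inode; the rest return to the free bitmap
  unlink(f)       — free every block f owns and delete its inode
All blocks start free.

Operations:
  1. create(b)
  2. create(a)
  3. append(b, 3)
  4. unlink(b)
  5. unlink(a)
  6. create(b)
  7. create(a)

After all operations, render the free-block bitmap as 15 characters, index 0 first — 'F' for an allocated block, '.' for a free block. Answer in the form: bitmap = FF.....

bitmap = FF.............

after create(b) → b:[0]  free=[F..............]
after create(a) → a:[1], b:[0]  free=[FF.............]
after append(b, 3) → a:[1], b:[0, 2, 3, 4]  free=[FFFFF..........]
after unlink(b) → a:[1]  free=[.F.............]
after unlink(a) →   free=[...............]
after create(b) → b:[0]  free=[F..............]
after create(a) → a:[1], b:[0]  free=[FF.............]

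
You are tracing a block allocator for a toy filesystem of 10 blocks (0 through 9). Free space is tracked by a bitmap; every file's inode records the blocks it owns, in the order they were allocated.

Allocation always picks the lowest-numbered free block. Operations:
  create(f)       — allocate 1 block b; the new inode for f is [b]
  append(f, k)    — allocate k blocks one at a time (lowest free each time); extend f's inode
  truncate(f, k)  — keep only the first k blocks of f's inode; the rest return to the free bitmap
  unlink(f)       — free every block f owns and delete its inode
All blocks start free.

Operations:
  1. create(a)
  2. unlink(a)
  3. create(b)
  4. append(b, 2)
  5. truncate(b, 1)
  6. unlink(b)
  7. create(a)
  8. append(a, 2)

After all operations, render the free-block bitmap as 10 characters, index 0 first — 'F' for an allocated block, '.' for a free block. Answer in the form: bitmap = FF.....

  1. create(a)  ⇒  F.........  {a→[0]}
  2. unlink(a)  ⇒  ..........  {}
  3. create(b)  ⇒  F.........  {b→[0]}
  4. append(b, 2)  ⇒  FFF.......  {b→[0, 1, 2]}
  5. truncate(b, 1)  ⇒  F.........  {b→[0]}
  6. unlink(b)  ⇒  ..........  {}
  7. create(a)  ⇒  F.........  {a→[0]}
  8. append(a, 2)  ⇒  FFF.......  {a→[0, 1, 2]}

bitmap = FFF.......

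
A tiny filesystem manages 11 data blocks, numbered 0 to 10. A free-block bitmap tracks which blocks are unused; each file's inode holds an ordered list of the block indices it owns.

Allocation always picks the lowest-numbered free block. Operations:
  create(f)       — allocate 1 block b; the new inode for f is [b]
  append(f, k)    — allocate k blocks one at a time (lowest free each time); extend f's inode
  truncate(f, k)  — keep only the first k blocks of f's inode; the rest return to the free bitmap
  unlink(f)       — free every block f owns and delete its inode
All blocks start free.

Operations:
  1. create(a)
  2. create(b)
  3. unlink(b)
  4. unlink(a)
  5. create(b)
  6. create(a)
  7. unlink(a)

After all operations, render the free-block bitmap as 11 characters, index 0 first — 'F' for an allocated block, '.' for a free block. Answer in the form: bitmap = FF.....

bitmap = F..........

[1] create(a) — a=0 (map F..........)
[2] create(b) — a=0 b=1 (map FF.........)
[3] unlink(b) — a=0 (map F..........)
[4] unlink(a) —  (map ...........)
[5] create(b) — b=0 (map F..........)
[6] create(a) — a=1 b=0 (map FF.........)
[7] unlink(a) — b=0 (map F..........)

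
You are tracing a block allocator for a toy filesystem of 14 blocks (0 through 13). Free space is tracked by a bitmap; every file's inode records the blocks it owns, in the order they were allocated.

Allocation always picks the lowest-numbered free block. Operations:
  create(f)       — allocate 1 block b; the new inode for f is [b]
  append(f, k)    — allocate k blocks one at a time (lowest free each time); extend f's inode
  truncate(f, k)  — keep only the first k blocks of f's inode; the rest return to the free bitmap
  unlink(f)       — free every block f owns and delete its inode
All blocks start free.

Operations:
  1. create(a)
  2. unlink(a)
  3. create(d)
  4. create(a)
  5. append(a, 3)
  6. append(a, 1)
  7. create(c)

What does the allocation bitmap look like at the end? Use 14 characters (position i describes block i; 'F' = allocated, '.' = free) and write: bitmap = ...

bitmap = FFFFFFF.......

after create(a) → a:[0]  free=[F.............]
after unlink(a) →   free=[..............]
after create(d) → d:[0]  free=[F.............]
after create(a) → a:[1], d:[0]  free=[FF............]
after append(a, 3) → a:[1, 2, 3, 4], d:[0]  free=[FFFFF.........]
after append(a, 1) → a:[1, 2, 3, 4, 5], d:[0]  free=[FFFFFF........]
after create(c) → a:[1, 2, 3, 4, 5], c:[6], d:[0]  free=[FFFFFFF.......]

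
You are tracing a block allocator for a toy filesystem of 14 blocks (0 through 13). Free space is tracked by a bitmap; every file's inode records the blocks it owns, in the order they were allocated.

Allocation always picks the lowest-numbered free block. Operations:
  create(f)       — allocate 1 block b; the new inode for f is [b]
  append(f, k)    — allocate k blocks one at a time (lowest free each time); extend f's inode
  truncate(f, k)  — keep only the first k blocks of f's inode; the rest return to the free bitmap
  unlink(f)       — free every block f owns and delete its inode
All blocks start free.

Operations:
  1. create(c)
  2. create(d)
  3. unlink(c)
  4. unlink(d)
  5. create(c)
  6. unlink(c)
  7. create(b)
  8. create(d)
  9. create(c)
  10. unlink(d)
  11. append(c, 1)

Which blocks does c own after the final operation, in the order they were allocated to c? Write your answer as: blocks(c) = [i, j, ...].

after create(c) → c:[0]  free=[F.............]
after create(d) → c:[0], d:[1]  free=[FF............]
after unlink(c) → d:[1]  free=[.F............]
after unlink(d) →   free=[..............]
after create(c) → c:[0]  free=[F.............]
after unlink(c) →   free=[..............]
after create(b) → b:[0]  free=[F.............]
after create(d) → b:[0], d:[1]  free=[FF............]
after create(c) → b:[0], c:[2], d:[1]  free=[FFF...........]
after unlink(d) → b:[0], c:[2]  free=[F.F...........]
after append(c, 1) → b:[0], c:[2, 1]  free=[FFF...........]

blocks(c) = [2, 1]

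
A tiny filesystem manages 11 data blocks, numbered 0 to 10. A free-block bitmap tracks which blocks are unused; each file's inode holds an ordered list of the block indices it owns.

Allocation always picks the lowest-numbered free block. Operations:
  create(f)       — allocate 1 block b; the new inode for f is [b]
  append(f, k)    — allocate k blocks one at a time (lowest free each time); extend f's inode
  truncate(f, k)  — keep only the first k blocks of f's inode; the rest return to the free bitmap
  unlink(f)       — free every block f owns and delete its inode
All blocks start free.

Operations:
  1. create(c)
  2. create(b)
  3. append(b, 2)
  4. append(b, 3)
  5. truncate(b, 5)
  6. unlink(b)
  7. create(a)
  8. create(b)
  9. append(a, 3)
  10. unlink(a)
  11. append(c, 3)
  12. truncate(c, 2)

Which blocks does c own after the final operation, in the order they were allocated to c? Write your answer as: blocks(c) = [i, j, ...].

blocks(c) = [0, 1]

  1. create(c)  ⇒  F..........  {c→[0]}
  2. create(b)  ⇒  FF.........  {b→[1]; c→[0]}
  3. append(b, 2)  ⇒  FFFF.......  {b→[1, 2, 3]; c→[0]}
  4. append(b, 3)  ⇒  FFFFFFF....  {b→[1, 2, 3, 4, 5, 6]; c→[0]}
  5. truncate(b, 5)  ⇒  FFFFFF.....  {b→[1, 2, 3, 4, 5]; c→[0]}
  6. unlink(b)  ⇒  F..........  {c→[0]}
  7. create(a)  ⇒  FF.........  {a→[1]; c→[0]}
  8. create(b)  ⇒  FFF........  {a→[1]; b→[2]; c→[0]}
  9. append(a, 3)  ⇒  FFFFFF.....  {a→[1, 3, 4, 5]; b→[2]; c→[0]}
  10. unlink(a)  ⇒  F.F........  {b→[2]; c→[0]}
  11. append(c, 3)  ⇒  FFFFF......  {b→[2]; c→[0, 1, 3, 4]}
  12. truncate(c, 2)  ⇒  FFF........  {b→[2]; c→[0, 1]}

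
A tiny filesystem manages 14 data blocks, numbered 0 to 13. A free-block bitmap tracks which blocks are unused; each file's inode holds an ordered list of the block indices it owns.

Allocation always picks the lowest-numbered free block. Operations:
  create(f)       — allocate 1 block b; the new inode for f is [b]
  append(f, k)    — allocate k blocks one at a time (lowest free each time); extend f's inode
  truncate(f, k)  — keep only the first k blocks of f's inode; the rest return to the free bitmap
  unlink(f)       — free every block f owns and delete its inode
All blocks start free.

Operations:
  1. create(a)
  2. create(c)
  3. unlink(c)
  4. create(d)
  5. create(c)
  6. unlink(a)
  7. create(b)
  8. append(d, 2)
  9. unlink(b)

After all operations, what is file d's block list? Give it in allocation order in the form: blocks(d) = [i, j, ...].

blocks(d) = [1, 3, 4]

create(a): bitmap=F............. | a=[0]
create(c): bitmap=FF............ | a=[0] c=[1]
unlink(c): bitmap=F............. | a=[0]
create(d): bitmap=FF............ | a=[0] d=[1]
create(c): bitmap=FFF........... | a=[0] c=[2] d=[1]
unlink(a): bitmap=.FF........... | c=[2] d=[1]
create(b): bitmap=FFF........... | b=[0] c=[2] d=[1]
append(d, 2): bitmap=FFFFF......... | b=[0] c=[2] d=[1, 3, 4]
unlink(b): bitmap=.FFFF......... | c=[2] d=[1, 3, 4]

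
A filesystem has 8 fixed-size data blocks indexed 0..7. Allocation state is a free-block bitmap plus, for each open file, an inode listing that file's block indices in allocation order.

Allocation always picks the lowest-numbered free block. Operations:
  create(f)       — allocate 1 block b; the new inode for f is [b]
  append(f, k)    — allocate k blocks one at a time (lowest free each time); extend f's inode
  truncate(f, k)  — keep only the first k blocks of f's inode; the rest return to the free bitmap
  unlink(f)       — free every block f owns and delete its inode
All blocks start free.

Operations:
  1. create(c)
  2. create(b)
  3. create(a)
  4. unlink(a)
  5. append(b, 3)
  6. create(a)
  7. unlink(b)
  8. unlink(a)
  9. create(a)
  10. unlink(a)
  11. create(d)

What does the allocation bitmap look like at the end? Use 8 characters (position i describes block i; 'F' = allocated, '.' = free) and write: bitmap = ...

after create(c) → c:[0]  free=[F.......]
after create(b) → b:[1], c:[0]  free=[FF......]
after create(a) → a:[2], b:[1], c:[0]  free=[FFF.....]
after unlink(a) → b:[1], c:[0]  free=[FF......]
after append(b, 3) → b:[1, 2, 3, 4], c:[0]  free=[FFFFF...]
after create(a) → a:[5], b:[1, 2, 3, 4], c:[0]  free=[FFFFFF..]
after unlink(b) → a:[5], c:[0]  free=[F....F..]
after unlink(a) → c:[0]  free=[F.......]
after create(a) → a:[1], c:[0]  free=[FF......]
after unlink(a) → c:[0]  free=[F.......]
after create(d) → c:[0], d:[1]  free=[FF......]

bitmap = FF......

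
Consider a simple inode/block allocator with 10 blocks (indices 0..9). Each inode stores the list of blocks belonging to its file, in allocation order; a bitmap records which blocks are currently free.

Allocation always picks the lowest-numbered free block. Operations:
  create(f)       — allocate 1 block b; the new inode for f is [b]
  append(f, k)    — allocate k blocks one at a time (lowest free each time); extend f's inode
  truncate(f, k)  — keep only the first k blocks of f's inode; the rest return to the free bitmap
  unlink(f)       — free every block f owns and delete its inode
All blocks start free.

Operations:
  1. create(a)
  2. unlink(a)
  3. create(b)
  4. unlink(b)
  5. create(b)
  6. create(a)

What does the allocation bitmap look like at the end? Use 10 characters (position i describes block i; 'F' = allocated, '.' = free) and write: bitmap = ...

bitmap = FF........

after create(a) → a:[0]  free=[F.........]
after unlink(a) →   free=[..........]
after create(b) → b:[0]  free=[F.........]
after unlink(b) →   free=[..........]
after create(b) → b:[0]  free=[F.........]
after create(a) → a:[1], b:[0]  free=[FF........]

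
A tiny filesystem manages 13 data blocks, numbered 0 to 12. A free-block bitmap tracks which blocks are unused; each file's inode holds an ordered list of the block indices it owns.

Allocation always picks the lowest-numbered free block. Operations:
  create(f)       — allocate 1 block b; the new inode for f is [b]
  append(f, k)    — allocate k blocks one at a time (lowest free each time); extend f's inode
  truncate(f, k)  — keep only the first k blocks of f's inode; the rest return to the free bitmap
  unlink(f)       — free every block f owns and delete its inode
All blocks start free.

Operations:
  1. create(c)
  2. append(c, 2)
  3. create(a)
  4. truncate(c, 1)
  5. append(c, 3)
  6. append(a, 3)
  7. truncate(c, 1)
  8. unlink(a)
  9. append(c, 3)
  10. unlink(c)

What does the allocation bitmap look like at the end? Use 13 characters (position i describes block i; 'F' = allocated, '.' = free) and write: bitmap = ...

bitmap = .............

[1] create(c) — c=0 (map F............)
[2] append(c, 2) — c=0,1,2 (map FFF..........)
[3] create(a) — a=3 c=0,1,2 (map FFFF.........)
[4] truncate(c, 1) — a=3 c=0 (map F..F.........)
[5] append(c, 3) — a=3 c=0,1,2,4 (map FFFFF........)
[6] append(a, 3) — a=3,5,6,7 c=0,1,2,4 (map FFFFFFFF.....)
[7] truncate(c, 1) — a=3,5,6,7 c=0 (map F..F.FFF.....)
[8] unlink(a) — c=0 (map F............)
[9] append(c, 3) — c=0,1,2,3 (map FFFF.........)
[10] unlink(c) —  (map .............)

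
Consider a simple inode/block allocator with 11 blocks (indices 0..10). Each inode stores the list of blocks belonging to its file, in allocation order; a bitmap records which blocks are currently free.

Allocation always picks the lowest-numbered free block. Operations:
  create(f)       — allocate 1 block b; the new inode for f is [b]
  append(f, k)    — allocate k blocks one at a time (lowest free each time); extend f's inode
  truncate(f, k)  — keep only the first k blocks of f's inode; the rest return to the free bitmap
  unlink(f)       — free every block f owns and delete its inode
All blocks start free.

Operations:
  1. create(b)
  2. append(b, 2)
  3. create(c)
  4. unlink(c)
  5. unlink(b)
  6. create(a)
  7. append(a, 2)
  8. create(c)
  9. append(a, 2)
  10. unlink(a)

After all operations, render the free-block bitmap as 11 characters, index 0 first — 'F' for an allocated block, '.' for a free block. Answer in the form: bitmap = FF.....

after create(b) → b:[0]  free=[F..........]
after append(b, 2) → b:[0, 1, 2]  free=[FFF........]
after create(c) → b:[0, 1, 2], c:[3]  free=[FFFF.......]
after unlink(c) → b:[0, 1, 2]  free=[FFF........]
after unlink(b) →   free=[...........]
after create(a) → a:[0]  free=[F..........]
after append(a, 2) → a:[0, 1, 2]  free=[FFF........]
after create(c) → a:[0, 1, 2], c:[3]  free=[FFFF.......]
after append(a, 2) → a:[0, 1, 2, 4, 5], c:[3]  free=[FFFFFF.....]
after unlink(a) → c:[3]  free=[...F.......]

bitmap = ...F.......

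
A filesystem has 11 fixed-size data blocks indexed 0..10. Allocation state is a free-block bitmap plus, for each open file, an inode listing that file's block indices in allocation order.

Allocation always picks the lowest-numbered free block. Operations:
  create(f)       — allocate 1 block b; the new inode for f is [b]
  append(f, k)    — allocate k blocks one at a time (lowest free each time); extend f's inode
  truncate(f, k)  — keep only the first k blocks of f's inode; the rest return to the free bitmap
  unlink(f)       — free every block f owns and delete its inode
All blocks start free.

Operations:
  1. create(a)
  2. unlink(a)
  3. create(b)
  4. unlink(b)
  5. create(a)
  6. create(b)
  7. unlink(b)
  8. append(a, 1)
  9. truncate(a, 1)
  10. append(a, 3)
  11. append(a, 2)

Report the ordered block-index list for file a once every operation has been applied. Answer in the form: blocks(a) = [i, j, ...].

blocks(a) = [0, 1, 2, 3, 4, 5]

[1] create(a) — a=0 (map F..........)
[2] unlink(a) —  (map ...........)
[3] create(b) — b=0 (map F..........)
[4] unlink(b) —  (map ...........)
[5] create(a) — a=0 (map F..........)
[6] create(b) — a=0 b=1 (map FF.........)
[7] unlink(b) — a=0 (map F..........)
[8] append(a, 1) — a=0,1 (map FF.........)
[9] truncate(a, 1) — a=0 (map F..........)
[10] append(a, 3) — a=0,1,2,3 (map FFFF.......)
[11] append(a, 2) — a=0,1,2,3,4,5 (map FFFFFF.....)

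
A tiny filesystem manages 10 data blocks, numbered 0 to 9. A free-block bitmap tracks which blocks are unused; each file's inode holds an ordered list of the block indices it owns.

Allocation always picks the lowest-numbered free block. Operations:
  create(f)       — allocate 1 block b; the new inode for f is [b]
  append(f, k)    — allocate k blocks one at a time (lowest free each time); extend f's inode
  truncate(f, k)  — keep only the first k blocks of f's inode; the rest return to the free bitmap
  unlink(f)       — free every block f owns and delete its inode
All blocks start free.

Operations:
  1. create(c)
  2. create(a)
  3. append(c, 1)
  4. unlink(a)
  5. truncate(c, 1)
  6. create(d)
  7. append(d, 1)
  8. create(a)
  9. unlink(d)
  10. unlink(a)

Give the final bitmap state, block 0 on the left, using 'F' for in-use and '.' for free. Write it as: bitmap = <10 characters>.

create(c): bitmap=F......... | c=[0]
create(a): bitmap=FF........ | a=[1] c=[0]
append(c, 1): bitmap=FFF....... | a=[1] c=[0, 2]
unlink(a): bitmap=F.F....... | c=[0, 2]
truncate(c, 1): bitmap=F......... | c=[0]
create(d): bitmap=FF........ | c=[0] d=[1]
append(d, 1): bitmap=FFF....... | c=[0] d=[1, 2]
create(a): bitmap=FFFF...... | a=[3] c=[0] d=[1, 2]
unlink(d): bitmap=F..F...... | a=[3] c=[0]
unlink(a): bitmap=F......... | c=[0]

bitmap = F.........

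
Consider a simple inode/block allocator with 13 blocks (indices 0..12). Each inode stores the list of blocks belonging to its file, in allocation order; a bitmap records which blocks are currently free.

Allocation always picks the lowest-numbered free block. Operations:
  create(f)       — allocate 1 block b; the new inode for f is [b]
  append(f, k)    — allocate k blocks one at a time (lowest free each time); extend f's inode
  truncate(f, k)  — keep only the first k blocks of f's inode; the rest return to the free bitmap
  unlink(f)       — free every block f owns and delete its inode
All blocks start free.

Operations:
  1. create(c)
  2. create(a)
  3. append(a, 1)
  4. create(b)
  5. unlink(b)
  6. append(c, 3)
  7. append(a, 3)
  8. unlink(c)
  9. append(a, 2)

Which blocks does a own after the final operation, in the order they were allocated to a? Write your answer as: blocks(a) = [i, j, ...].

blocks(a) = [1, 2, 6, 7, 8, 0, 3]

create(c): bitmap=F............ | c=[0]
create(a): bitmap=FF........... | a=[1] c=[0]
append(a, 1): bitmap=FFF.......... | a=[1, 2] c=[0]
create(b): bitmap=FFFF......... | a=[1, 2] b=[3] c=[0]
unlink(b): bitmap=FFF.......... | a=[1, 2] c=[0]
append(c, 3): bitmap=FFFFFF....... | a=[1, 2] c=[0, 3, 4, 5]
append(a, 3): bitmap=FFFFFFFFF.... | a=[1, 2, 6, 7, 8] c=[0, 3, 4, 5]
unlink(c): bitmap=.FF...FFF.... | a=[1, 2, 6, 7, 8]
append(a, 2): bitmap=FFFF..FFF.... | a=[1, 2, 6, 7, 8, 0, 3]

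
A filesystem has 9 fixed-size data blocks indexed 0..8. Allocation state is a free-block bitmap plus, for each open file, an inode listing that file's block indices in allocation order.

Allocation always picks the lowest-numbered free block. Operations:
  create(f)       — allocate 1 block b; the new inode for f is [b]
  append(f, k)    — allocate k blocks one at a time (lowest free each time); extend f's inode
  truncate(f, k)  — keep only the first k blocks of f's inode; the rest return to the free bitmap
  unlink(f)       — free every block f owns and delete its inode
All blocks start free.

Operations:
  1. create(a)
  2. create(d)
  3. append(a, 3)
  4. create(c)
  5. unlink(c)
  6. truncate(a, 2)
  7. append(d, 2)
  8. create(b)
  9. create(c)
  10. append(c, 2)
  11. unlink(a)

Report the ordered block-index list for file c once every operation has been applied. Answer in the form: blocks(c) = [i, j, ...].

blocks(c) = [6, 7, 8]

[1] create(a) — a=0 (map F........)
[2] create(d) — a=0 d=1 (map FF.......)
[3] append(a, 3) — a=0,2,3,4 d=1 (map FFFFF....)
[4] create(c) — a=0,2,3,4 c=5 d=1 (map FFFFFF...)
[5] unlink(c) — a=0,2,3,4 d=1 (map FFFFF....)
[6] truncate(a, 2) — a=0,2 d=1 (map FFF......)
[7] append(d, 2) — a=0,2 d=1,3,4 (map FFFFF....)
[8] create(b) — a=0,2 b=5 d=1,3,4 (map FFFFFF...)
[9] create(c) — a=0,2 b=5 c=6 d=1,3,4 (map FFFFFFF..)
[10] append(c, 2) — a=0,2 b=5 c=6,7,8 d=1,3,4 (map FFFFFFFFF)
[11] unlink(a) — b=5 c=6,7,8 d=1,3,4 (map .F.FFFFFF)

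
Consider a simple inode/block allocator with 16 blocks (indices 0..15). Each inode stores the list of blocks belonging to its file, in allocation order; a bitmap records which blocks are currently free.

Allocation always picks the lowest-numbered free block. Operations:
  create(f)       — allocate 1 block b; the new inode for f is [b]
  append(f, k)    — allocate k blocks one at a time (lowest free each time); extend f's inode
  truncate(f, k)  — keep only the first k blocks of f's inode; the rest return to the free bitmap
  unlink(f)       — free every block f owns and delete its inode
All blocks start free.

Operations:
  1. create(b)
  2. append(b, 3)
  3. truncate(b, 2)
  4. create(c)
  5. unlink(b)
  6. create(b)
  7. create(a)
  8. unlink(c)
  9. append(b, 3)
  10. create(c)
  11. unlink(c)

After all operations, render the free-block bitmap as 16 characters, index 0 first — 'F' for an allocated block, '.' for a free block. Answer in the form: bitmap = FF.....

after create(b) → b:[0]  free=[F...............]
after append(b, 3) → b:[0, 1, 2, 3]  free=[FFFF............]
after truncate(b, 2) → b:[0, 1]  free=[FF..............]
after create(c) → b:[0, 1], c:[2]  free=[FFF.............]
after unlink(b) → c:[2]  free=[..F.............]
after create(b) → b:[0], c:[2]  free=[F.F.............]
after create(a) → a:[1], b:[0], c:[2]  free=[FFF.............]
after unlink(c) → a:[1], b:[0]  free=[FF..............]
after append(b, 3) → a:[1], b:[0, 2, 3, 4]  free=[FFFFF...........]
after create(c) → a:[1], b:[0, 2, 3, 4], c:[5]  free=[FFFFFF..........]
after unlink(c) → a:[1], b:[0, 2, 3, 4]  free=[FFFFF...........]

bitmap = FFFFF...........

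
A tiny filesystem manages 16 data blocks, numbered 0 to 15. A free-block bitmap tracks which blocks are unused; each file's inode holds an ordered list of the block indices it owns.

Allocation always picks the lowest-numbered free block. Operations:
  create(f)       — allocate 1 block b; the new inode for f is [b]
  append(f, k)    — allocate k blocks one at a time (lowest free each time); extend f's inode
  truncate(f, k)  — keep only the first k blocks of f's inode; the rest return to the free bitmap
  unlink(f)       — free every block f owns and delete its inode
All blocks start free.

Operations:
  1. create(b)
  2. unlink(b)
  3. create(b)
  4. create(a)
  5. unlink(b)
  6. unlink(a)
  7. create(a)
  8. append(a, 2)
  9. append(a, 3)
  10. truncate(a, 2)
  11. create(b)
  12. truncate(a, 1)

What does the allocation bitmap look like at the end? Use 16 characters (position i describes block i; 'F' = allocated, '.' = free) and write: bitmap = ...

bitmap = F.F.............

[1] create(b) — b=0 (map F...............)
[2] unlink(b) —  (map ................)
[3] create(b) — b=0 (map F...............)
[4] create(a) — a=1 b=0 (map FF..............)
[5] unlink(b) — a=1 (map .F..............)
[6] unlink(a) —  (map ................)
[7] create(a) — a=0 (map F...............)
[8] append(a, 2) — a=0,1,2 (map FFF.............)
[9] append(a, 3) — a=0,1,2,3,4,5 (map FFFFFF..........)
[10] truncate(a, 2) — a=0,1 (map FF..............)
[11] create(b) — a=0,1 b=2 (map FFF.............)
[12] truncate(a, 1) — a=0 b=2 (map F.F.............)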